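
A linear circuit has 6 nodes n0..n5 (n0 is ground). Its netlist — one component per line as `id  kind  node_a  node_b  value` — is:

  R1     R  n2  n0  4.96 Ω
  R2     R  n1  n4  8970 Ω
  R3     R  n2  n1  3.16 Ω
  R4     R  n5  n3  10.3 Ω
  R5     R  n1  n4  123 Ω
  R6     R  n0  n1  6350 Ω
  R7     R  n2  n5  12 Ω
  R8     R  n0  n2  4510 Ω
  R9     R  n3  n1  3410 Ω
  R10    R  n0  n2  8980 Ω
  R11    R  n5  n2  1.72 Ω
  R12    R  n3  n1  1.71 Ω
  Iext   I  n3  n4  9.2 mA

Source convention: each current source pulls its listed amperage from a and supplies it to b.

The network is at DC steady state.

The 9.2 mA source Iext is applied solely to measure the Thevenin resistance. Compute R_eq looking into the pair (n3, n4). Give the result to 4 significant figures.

Element admittances at DC:
  Y(R1) = 0.2016 S between n2,n0
  Y(R2) = 0.0001115 S between n1,n4
  Y(R3) = 0.3165 S between n2,n1
  Y(R4) = 0.09709 S between n5,n3
  Y(R5) = 0.008130 S between n1,n4
  Y(R6) = 0.0001575 S between n0,n1
  Y(R7) = 0.08333 S between n2,n5
  Y(R8) = 0.0002217 S between n0,n2
  Y(R9) = 0.0002933 S between n3,n1
  Y(R10) = 0.0001114 S between n0,n2
  Y(R11) = 0.5814 S between n5,n2
  Y(R12) = 0.5848 S between n3,n1
  Iext: injects 0.0092 A into n4 (from n3)
Assemble and solve the 5×5 MNA system:
  V(n1)=0.002977  V(n2)=-2.321e-06  V(n3)=-0.01114  V(n4)=1.119  V(n5)=-0.001421

R_eq = 122.9 Ω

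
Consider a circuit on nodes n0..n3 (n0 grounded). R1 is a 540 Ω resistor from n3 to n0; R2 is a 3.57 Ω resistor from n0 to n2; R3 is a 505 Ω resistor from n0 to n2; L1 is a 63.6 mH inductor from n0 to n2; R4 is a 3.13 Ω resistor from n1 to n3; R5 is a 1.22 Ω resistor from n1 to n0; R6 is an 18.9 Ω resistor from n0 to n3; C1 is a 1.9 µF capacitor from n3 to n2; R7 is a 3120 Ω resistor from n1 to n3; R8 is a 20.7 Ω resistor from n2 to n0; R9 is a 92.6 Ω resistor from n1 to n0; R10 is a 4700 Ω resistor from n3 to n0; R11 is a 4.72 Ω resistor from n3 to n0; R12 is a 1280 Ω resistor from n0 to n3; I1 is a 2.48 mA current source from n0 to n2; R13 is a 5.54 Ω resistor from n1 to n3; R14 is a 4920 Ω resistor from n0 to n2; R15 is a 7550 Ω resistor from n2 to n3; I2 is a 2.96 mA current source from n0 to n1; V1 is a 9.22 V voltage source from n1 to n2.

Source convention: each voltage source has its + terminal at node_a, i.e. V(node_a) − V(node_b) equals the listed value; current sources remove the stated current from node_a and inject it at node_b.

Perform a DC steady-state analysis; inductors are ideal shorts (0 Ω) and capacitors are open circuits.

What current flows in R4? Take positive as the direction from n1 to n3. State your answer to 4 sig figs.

Element admittances at DC:
  Y(R1) = 0.001852 S between n3,n0
  Y(R2) = 0.2801 S between n0,n2
  Y(R3) = 0.001980 S between n0,n2
  L1: short n0↔n2 (DC inductor)
  Y(R4) = 0.3195 S between n1,n3
  Y(R5) = 0.8197 S between n1,n0
  Y(R6) = 0.05291 S between n0,n3
  Y(C1) = 0.000 S between n3,n2
  Y(R7) = 0.0003205 S between n1,n3
  Y(R8) = 0.04831 S between n2,n0
  Y(R9) = 0.01080 S between n1,n0
  Y(R10) = 0.0002128 S between n3,n0
  Y(R11) = 0.2119 S between n3,n0
  Y(R12) = 0.0007813 S between n0,n3
  I1: injects 0.00248 A into n2 (from n0)
  Y(R13) = 0.1805 S between n1,n3
  Y(R14) = 0.0002033 S between n0,n2
  Y(R15) = 0.0001325 S between n2,n3
  I2: injects 0.00296 A into n1 (from n0)
  V1: constraint V(n1)−V(n2) = 9.22
Assemble and solve the 5×5 MNA system:
  V(n1)=9.220  V(n2)=0.000  V(n3)=6.006
  i(L1)=9.259  i(V1)=-9.262

1.027 A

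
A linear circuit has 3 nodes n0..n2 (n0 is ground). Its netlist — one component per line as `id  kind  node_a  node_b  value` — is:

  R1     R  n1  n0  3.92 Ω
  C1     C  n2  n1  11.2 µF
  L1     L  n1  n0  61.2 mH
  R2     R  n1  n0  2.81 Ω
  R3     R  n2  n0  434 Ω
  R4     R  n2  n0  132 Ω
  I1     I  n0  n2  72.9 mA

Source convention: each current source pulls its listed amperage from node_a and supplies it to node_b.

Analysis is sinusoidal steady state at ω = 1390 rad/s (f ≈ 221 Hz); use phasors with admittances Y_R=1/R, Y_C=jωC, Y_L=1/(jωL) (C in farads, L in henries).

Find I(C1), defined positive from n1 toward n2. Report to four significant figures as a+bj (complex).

Apply KCL at each of the 2 non-ground nodes and solve the resulting linear system.
Node n1: branches {R1, C1, L1, R2} → V_1 = 0.08345+0.05435j
Node n2: branches {C1, R3, R4, I1} → V_2 = 2.153-3.262j

-0.05162-0.03223j A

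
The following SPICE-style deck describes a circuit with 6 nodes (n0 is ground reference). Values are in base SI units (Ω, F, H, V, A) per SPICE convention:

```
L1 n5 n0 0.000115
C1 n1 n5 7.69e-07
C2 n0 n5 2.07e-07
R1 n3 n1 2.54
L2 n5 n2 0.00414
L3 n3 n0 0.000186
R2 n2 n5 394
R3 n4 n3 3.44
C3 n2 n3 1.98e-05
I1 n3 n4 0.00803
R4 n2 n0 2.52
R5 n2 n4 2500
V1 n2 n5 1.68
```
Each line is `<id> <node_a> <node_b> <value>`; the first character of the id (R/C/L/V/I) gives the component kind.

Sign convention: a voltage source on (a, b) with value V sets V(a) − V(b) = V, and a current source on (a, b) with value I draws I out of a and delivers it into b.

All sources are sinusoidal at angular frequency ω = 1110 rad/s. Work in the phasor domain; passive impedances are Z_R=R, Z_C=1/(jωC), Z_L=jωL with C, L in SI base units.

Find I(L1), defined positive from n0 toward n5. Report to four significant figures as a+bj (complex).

0.6695+0.003161j A

Apply KCL at each of the 5 non-ground nodes and solve the resulting linear system.
Node n1: branches {C1, R1} → V_1 = -0.007467+0.0005594j
Node n2: branches {L2, R2, C3, R4, R5, V1} → V_2 = 1.680-0.08546j
Node n3: branches {R1, L3, R3, C3, I1} → V_3 = -0.007654+0.0005423j
Node n4: branches {R3, I1, R5} → V_4 = 0.02225+0.0004242j
Node n5: branches {L1, C1, C2, L2, R2, V1} → V_5 = 0.0004034-0.08546j
Source currents: i(V1)=-0.6736+0.3624j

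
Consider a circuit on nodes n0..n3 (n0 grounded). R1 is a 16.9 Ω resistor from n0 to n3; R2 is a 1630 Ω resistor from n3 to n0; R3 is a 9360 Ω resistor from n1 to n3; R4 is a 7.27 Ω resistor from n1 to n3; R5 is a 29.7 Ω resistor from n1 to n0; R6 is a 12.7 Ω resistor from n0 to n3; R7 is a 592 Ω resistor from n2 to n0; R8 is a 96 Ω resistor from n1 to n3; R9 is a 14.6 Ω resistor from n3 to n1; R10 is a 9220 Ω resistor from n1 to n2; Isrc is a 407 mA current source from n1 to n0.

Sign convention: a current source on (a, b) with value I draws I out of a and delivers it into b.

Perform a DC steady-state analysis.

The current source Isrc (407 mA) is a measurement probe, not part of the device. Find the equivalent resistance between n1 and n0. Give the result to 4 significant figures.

R_eq = 8.456 Ω

MNA unknowns: 3 node voltages V₁..V_3
R1: Y=0.05917 on G[0,3]
R2: Y=0.0006135 on G[3,0]
R3: Y=0.0001068 on G[1,3]
R4: Y=0.1376 on G[1,3]
R5: Y=0.03367 on G[1,0]
R6: Y=0.07874 on G[0,3]
R7: Y=0.001689 on G[2,0]
R8: Y=0.01042 on G[1,3]
R9: Y=0.06849 on G[3,1]
R10: Y=0.0001085 on G[1,2]
Isrc: z[1]−=0.407, z[0]+=0.407
solve → V1=-3.442, V2=-0.2076, V3=-2.099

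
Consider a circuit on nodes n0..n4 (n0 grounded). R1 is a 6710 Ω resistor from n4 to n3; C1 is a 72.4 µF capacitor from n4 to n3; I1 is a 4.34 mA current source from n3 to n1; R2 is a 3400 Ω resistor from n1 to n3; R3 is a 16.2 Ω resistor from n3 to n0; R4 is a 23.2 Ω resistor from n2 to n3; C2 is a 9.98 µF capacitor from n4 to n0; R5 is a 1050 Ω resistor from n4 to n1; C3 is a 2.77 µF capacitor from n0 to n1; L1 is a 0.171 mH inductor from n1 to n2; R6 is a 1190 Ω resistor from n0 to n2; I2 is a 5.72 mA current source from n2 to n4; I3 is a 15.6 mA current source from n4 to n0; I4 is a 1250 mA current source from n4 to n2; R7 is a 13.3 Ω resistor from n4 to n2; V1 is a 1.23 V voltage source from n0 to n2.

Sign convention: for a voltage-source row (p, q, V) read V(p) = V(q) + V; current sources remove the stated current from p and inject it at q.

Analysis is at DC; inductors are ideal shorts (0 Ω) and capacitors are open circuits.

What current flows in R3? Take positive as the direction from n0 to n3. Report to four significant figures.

MNA unknowns: 4 node voltages V₁..V_4 plus 2 source currents (L1, V1)
R1: Y=0.0001490 on G[4,3]
C1: Y=0.000 on G[4,3]
I1: z[3]−=0.00434, z[1]+=0.00434
R2: Y=0.0002941 on G[1,3]
R3: Y=0.06173 on G[3,0]
R4: Y=0.04310 on G[2,3]
C2: Y=0.000 on G[4,0]
R5: Y=0.0009524 on G[4,1]
C3: Y=0.000 on G[0,1]
L1: row V1−V2=0, i_L1 at 1,2
R6: Y=0.0008403 on G[0,2]
I2: z[2]−=0.00572, z[4]+=0.00572
I3: z[4]−=0.0156, z[0]+=0.0156
I4: z[4]−=1.25, z[2]+=1.25
R7: Y=0.07519 on G[4,2]
V1: row V0−V2=1.23, i_V1 at 0,2
solve → V1=-1.230, V2=-1.230, V3=-0.5734, V4=-17.74
aux → i_L1=-0.01119, i_V1=-0.02083

0.03539 A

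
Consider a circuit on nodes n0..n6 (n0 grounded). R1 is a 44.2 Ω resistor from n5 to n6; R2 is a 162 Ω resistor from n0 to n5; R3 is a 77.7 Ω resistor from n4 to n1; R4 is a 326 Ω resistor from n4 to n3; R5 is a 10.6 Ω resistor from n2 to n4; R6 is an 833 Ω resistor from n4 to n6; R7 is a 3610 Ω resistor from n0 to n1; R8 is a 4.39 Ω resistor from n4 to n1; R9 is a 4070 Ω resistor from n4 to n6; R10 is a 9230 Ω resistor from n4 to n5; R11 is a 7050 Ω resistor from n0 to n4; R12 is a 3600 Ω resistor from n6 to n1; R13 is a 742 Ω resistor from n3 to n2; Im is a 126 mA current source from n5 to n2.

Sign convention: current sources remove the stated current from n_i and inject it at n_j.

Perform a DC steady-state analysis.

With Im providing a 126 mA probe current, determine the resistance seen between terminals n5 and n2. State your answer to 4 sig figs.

R_eq = 486.4 Ω

Element admittances at DC:
  Y(R1) = 0.02262 S between n5,n6
  Y(R2) = 0.006173 S between n0,n5
  Y(R3) = 0.01287 S between n4,n1
  Y(R4) = 0.003067 S between n4,n3
  Y(R5) = 0.09434 S between n2,n4
  Y(R6) = 0.001200 S between n4,n6
  Y(R7) = 0.0002770 S between n0,n1
  Y(R8) = 0.2278 S between n4,n1
  Y(R9) = 0.0002457 S between n4,n6
  Y(R10) = 0.0001083 S between n4,n5
  Y(R11) = 0.0001418 S between n0,n4
  Y(R12) = 0.0002778 S between n6,n1
  Y(R13) = 0.001348 S between n3,n2
  Im: injects 0.126 A into n2 (from n5)
Assemble and solve the 6×6 MNA system:
  V(n1)=56.03  V(n2)=57.48  V(n3)=56.56  V(n4)=56.16  V(n5)=-3.805  V(n6)=0.4393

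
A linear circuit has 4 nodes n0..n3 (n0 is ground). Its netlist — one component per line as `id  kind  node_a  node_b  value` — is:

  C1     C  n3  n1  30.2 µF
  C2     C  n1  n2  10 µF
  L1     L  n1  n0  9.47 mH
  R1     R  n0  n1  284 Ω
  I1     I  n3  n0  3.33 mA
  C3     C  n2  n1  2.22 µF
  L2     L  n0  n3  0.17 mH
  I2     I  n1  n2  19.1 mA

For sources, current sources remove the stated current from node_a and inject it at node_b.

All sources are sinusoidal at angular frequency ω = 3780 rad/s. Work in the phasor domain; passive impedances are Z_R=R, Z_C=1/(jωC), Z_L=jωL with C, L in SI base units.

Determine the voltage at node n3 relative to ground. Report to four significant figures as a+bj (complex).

-8.087e-06-0.002090j V

Element admittances at ω=3780 rad/s:
  Y(C1) = 0.000+0.1142j S between n3,n1
  Y(C2) = 0.000+0.03780j S between n1,n2
  Y(L1) = 0.000-0.02794j S between n1,n0
  Y(R1) = 0.003521+0.000j S between n0,n1
  I1: injects 0.00333 A into n0 (from n3)
  Y(C3) = 0.000+0.008392j S between n2,n1
  Y(L2) = 0.000-1.556j S between n0,n3
  I2: injects 0.0191 A into n2 (from n1)
Assemble and solve the 3×3 MNA system:
  V(n1)=0.0001022-0.002764j  V(n2)=0.0001022-0.4163j  V(n3)=-8.087e-06-0.002090j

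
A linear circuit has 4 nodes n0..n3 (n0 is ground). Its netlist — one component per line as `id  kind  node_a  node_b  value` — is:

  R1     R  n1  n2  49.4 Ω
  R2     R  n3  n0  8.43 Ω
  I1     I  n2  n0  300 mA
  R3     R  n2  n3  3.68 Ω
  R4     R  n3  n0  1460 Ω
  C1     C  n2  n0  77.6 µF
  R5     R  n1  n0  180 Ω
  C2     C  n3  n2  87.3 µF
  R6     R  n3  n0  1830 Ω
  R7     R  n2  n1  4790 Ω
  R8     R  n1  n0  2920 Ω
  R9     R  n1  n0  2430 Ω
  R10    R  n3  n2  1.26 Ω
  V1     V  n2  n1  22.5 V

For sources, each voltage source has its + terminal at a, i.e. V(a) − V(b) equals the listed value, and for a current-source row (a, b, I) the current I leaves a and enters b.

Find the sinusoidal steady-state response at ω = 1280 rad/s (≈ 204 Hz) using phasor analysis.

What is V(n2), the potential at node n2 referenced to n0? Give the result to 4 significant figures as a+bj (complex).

Element admittances at ω=1280 rad/s:
  Y(R1) = 0.02024+0.000j S between n1,n2
  Y(R2) = 0.1186+0.000j S between n3,n0
  I1: injects 0.3 A into n0 (from n2)
  Y(R3) = 0.2717+0.000j S between n2,n3
  Y(R4) = 0.0006849+0.000j S between n3,n0
  Y(C1) = 0.000+0.09933j S between n2,n0
  Y(R5) = 0.005556+0.000j S between n1,n0
  Y(C2) = 0.000+0.1117j S between n3,n2
  Y(R6) = 0.0005464+0.000j S between n3,n0
  Y(R7) = 0.0002088+0.000j S between n2,n1
  Y(R8) = 0.0003425+0.000j S between n1,n0
  Y(R9) = 0.0004115+0.000j S between n1,n0
  Y(R10) = 0.7937+0.000j S between n3,n2
  V1: constraint V(n2)−V(n1) = 22.5
Assemble and solve the 4×4 MNA system:
  V(n1)=-23.28+0.6866j  V(n2)=-0.7802+0.6866j  V(n3)=-0.7085+0.6104j
  i(V1)=-0.6071+0.004332j

-0.7802+0.6866j V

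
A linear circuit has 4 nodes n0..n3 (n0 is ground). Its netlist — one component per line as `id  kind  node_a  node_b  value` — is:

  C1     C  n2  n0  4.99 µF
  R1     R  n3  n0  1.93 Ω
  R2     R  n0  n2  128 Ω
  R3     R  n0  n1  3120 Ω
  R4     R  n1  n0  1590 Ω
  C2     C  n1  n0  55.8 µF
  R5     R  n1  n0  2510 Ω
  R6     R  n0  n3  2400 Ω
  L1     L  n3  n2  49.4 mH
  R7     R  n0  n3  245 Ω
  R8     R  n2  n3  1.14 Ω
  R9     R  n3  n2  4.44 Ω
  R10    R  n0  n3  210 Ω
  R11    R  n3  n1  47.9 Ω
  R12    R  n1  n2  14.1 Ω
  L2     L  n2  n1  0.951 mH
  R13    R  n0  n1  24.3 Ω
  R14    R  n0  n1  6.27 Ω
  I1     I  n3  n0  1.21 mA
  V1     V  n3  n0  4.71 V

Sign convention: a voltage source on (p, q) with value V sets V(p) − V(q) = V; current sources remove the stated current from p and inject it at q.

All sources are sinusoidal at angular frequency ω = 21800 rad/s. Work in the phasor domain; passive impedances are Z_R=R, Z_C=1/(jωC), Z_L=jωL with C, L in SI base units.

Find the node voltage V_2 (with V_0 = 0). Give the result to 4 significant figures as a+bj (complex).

4.363-0.2416j V

MNA unknowns: 3 node voltages V₁..V_3 plus 1 source current (V1)
C1: Y=0.000+0.1088j on G[2,0]
R1: Y=0.5181+0.000j on G[3,0]
R2: Y=0.007812+0.000j on G[0,2]
R3: Y=0.0003205+0.000j on G[0,1]
R4: Y=0.0006289+0.000j on G[1,0]
C2: Y=0.000+1.216j on G[1,0]
R5: Y=0.0003984+0.000j on G[1,0]
R6: Y=0.0004167+0.000j on G[0,3]
L1: Y=0.000-0.0009286j on G[3,2]
R7: Y=0.004082+0.000j on G[0,3]
R8: Y=0.8772+0.000j on G[2,3]
R9: Y=0.2252+0.000j on G[3,2]
R10: Y=0.004762+0.000j on G[0,3]
R11: Y=0.02088+0.000j on G[3,1]
R12: Y=0.07092+0.000j on G[1,2]
L2: Y=0.000-0.04824j on G[2,1]
R13: Y=0.04115+0.000j on G[0,1]
R14: Y=0.1595+0.000j on G[0,1]
I1: z[3]−=0.00121, z[0]+=0.00121
V1: row V3−V0=4.71, i_V1 at 3,0
solve → V1=-0.1030-0.3650j, V2=4.363-0.2416j, V3=4.710+0.000j
aux → i_V1=-2.969-0.2737j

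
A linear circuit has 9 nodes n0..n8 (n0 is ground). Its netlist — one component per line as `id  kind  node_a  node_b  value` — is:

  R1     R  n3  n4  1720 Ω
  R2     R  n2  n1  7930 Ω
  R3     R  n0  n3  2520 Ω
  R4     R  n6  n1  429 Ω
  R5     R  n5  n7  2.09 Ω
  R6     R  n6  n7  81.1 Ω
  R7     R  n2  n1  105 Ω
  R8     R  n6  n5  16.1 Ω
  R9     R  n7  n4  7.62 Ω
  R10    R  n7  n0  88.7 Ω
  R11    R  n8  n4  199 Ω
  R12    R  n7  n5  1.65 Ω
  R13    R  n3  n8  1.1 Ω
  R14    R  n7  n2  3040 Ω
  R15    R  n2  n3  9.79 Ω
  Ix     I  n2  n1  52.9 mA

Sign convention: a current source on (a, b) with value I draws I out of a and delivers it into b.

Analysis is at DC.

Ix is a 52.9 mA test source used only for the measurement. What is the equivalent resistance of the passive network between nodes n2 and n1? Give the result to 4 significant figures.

MNA unknowns: 8 node voltages V₁..V_8
R1: Y=0.0005814 on G[3,4]
R2: Y=0.0001261 on G[2,1]
R3: Y=0.0003968 on G[0,3]
R4: Y=0.002331 on G[6,1]
R5: Y=0.4785 on G[5,7]
R6: Y=0.01233 on G[6,7]
R7: Y=0.009524 on G[2,1]
R8: Y=0.06211 on G[6,5]
R9: Y=0.1312 on G[7,4]
R10: Y=0.01127 on G[7,0]
R11: Y=0.005025 on G[8,4]
R12: Y=0.6061 on G[7,5]
R13: Y=0.9091 on G[3,8]
R14: Y=0.0003289 on G[7,2]
R15: Y=0.1021 on G[2,3]
Ix: z[2]−=0.0529, z[1]+=0.0529
solve → V1=3.414, V2=-1.279, V3=-1.209, V4=-0.008478, V5=0.04834, V6=0.1496, V7=0.04254, V8=-1.202

R_eq = 88.72 Ω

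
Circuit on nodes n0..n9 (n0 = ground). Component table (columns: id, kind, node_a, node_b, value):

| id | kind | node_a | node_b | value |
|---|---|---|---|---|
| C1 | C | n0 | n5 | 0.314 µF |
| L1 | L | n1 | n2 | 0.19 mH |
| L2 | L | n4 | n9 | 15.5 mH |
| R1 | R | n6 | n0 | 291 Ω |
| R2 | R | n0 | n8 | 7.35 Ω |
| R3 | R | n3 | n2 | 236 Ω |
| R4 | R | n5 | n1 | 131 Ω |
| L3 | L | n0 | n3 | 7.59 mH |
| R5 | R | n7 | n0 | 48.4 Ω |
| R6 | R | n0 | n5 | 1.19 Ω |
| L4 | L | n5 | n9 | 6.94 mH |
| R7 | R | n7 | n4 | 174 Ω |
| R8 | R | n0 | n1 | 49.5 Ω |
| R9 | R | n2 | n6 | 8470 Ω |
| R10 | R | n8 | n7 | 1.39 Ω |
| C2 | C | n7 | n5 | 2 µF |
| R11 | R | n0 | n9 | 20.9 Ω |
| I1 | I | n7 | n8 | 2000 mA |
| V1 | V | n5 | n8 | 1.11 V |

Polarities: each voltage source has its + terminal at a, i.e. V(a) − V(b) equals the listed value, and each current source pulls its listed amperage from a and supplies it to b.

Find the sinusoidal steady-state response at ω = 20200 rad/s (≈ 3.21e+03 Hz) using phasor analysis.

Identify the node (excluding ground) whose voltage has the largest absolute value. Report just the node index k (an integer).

MNA unknowns: 9 node voltages V₁..V_9 plus 1 source current (V1)
C1: Y=0.000+0.006343j on G[0,5]
L1: Y=0.000-0.2606j on G[1,2]
L2: Y=0.000-0.003194j on G[4,9]
R1: Y=0.003436+0.000j on G[6,0]
R2: Y=0.1361+0.000j on G[0,8]
R3: Y=0.004237+0.000j on G[3,2]
R4: Y=0.007634+0.000j on G[5,1]
L3: Y=0.000-0.006522j on G[0,3]
R5: Y=0.02066+0.000j on G[7,0]
R6: Y=0.8403+0.000j on G[0,5]
L4: Y=0.000-0.007133j on G[5,9]
R7: Y=0.005747+0.000j on G[7,4]
R8: Y=0.02020+0.000j on G[0,1]
R9: Y=0.0001181+0.000j on G[2,6]
R10: Y=0.7194+0.000j on G[8,7]
C2: Y=0.000+0.04040j on G[7,5]
R11: Y=0.04785+0.000j on G[0,9]
I1: z[7]−=2, z[8]+=2
V1: row V5−V8=1.11, i_V1 at 5,8
solve → V1=0.05771+0.0008400j, V2=0.05728+0.0001587j, V3=0.01693+0.02622j, V4=-2.755-1.284j, V5=0.2337-0.01140j, V6=0.001903+5.270e-06j, V7=-3.538+0.1834j, V8=-0.8763-0.01140j, V9=-0.1143+0.1244j
aux → i_V1=-0.2047-0.1417j

7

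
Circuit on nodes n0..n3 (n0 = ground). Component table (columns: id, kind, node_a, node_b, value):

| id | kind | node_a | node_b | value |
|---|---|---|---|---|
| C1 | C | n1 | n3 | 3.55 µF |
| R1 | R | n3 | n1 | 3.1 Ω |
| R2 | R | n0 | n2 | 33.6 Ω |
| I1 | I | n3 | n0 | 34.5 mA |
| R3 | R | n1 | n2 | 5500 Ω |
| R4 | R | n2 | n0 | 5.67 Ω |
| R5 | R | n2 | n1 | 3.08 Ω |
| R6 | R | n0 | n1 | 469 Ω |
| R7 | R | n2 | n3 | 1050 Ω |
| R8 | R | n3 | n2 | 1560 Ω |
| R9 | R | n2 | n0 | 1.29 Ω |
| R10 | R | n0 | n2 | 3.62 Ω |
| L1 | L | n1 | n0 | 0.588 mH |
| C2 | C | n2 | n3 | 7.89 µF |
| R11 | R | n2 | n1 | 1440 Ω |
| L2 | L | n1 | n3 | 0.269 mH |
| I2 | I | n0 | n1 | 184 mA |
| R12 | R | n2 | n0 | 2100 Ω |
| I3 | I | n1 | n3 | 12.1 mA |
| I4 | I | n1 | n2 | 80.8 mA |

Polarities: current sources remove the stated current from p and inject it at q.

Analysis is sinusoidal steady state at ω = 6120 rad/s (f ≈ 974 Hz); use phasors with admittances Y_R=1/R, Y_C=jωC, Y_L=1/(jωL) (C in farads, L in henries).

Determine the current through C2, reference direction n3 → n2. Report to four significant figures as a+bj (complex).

MNA unknowns: 3 node voltages V₁..V_3
C1: Y=0.000+0.02173j on G[1,3]
R1: Y=0.3226+0.000j on G[3,1]
R2: Y=0.02976+0.000j on G[0,2]
I1: z[3]−=0.0345, z[0]+=0.0345
R3: Y=0.0001818+0.000j on G[1,2]
R4: Y=0.1764+0.000j on G[2,0]
R5: Y=0.3247+0.000j on G[2,1]
R6: Y=0.002132+0.000j on G[0,1]
R7: Y=0.0009524+0.000j on G[2,3]
R8: Y=0.0006410+0.000j on G[3,2]
R9: Y=0.7752+0.000j on G[2,0]
R10: Y=0.2762+0.000j on G[0,2]
L1: Y=0.000-0.2779j on G[1,0]
C2: Y=0.000+0.04829j on G[2,3]
R11: Y=0.0006944+0.000j on G[2,1]
L2: Y=0.000-0.6074j on G[1,3]
I2: z[0]−=0.184, z[1]+=0.184
R12: Y=0.0004762+0.000j on G[2,0]
I3: z[1]−=0.0121, z[3]+=0.0121
I4: z[1]−=0.0808, z[2]+=0.0808
solve → V1=0.1660+0.1651j, V2=0.08208+0.03638j, V3=0.1583+0.1394j

-0.004974+0.003682j A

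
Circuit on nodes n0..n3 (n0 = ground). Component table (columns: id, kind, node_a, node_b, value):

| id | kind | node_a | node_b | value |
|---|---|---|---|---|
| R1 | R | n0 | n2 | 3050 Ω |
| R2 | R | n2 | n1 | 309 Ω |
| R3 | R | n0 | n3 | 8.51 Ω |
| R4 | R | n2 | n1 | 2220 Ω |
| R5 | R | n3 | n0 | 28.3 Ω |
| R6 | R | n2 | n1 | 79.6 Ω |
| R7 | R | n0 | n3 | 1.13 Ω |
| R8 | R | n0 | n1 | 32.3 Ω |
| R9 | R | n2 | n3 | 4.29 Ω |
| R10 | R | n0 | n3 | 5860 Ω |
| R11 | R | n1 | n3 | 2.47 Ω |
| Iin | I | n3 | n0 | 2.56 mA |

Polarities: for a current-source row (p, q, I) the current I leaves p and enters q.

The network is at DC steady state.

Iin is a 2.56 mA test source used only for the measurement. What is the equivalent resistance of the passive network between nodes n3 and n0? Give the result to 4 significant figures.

MNA unknowns: 3 node voltages V₁..V_3
R1: Y=0.0003279 on G[0,2]
R2: Y=0.003236 on G[2,1]
R3: Y=0.1175 on G[0,3]
R4: Y=0.0004505 on G[2,1]
R5: Y=0.03534 on G[3,0]
R6: Y=0.01256 on G[2,1]
R7: Y=0.8850 on G[0,3]
R8: Y=0.03096 on G[0,1]
R9: Y=0.2331 on G[2,3]
R10: Y=0.0001706 on G[0,3]
R11: Y=0.4049 on G[1,3]
Iin: z[3]−=0.00256, z[0]+=0.00256
solve → V1=-0.002234, V2=-0.002385, V3=-0.002399

R_eq = 0.9371 Ω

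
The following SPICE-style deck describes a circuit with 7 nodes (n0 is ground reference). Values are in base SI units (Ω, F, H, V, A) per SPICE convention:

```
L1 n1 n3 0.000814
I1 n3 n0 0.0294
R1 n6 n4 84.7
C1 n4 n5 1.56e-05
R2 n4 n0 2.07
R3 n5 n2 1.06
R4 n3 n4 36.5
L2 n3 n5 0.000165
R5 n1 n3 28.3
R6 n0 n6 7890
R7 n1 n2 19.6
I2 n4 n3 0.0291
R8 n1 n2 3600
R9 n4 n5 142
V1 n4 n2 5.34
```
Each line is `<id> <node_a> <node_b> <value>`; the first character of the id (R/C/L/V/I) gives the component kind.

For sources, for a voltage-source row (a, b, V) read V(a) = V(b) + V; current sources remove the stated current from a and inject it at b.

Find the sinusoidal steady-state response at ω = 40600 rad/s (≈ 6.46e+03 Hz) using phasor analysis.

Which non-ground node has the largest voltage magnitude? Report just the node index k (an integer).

MNA unknowns: 6 node voltages V₁..V_6 plus 1 source current (V1)
L1: Y=0.000-0.03026j on G[1,3]
I1: z[3]−=0.0294, z[0]+=0.0294
R1: Y=0.01181+0.000j on G[6,4]
C1: Y=0.000+0.6334j on G[4,5]
R2: Y=0.4831+0.000j on G[4,0]
R3: Y=0.9434+0.000j on G[5,2]
R4: Y=0.02740+0.000j on G[3,4]
L2: Y=0.000-0.1493j on G[3,5]
R5: Y=0.03534+0.000j on G[1,3]
R6: Y=0.0001267+0.000j on G[0,6]
R7: Y=0.05102+0.000j on G[1,2]
I2: z[4]−=0.0291, z[3]+=0.0291
R8: Y=0.0002778+0.000j on G[1,2]
R9: Y=0.007042+0.000j on G[4,5]
V1: row V4−V2=5.34, i_V1 at 4,2
solve → V1=-3.870+0.7074j, V2=-5.401+0.000j, V3=-3.094+2.398j, V4=-0.06084+0.000j, V5=-3.778+2.370j, V6=-0.06020+0.000j
aux → i_V1=-1.610-2.272j

2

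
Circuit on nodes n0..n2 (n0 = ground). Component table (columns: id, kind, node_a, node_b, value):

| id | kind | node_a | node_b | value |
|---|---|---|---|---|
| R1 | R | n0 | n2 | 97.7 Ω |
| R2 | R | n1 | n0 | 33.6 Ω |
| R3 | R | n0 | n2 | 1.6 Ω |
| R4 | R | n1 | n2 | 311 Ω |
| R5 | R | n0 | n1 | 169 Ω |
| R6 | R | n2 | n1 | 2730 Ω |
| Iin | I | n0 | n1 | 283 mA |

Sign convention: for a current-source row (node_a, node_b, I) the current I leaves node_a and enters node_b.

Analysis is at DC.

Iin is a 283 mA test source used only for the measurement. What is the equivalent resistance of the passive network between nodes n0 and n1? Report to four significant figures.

Element admittances at DC:
  Y(R1) = 0.01024 S between n0,n2
  Y(R2) = 0.02976 S between n1,n0
  Y(R3) = 0.6250 S between n0,n2
  Y(R4) = 0.003215 S between n1,n2
  Y(R5) = 0.005917 S between n0,n1
  Y(R6) = 0.0003663 S between n2,n1
  Iin: injects 0.283 A into n1 (from n0)
Assemble and solve the 2×2 MNA system:
  V(n1)=7.212  V(n2)=0.04044

R_eq = 25.48 Ω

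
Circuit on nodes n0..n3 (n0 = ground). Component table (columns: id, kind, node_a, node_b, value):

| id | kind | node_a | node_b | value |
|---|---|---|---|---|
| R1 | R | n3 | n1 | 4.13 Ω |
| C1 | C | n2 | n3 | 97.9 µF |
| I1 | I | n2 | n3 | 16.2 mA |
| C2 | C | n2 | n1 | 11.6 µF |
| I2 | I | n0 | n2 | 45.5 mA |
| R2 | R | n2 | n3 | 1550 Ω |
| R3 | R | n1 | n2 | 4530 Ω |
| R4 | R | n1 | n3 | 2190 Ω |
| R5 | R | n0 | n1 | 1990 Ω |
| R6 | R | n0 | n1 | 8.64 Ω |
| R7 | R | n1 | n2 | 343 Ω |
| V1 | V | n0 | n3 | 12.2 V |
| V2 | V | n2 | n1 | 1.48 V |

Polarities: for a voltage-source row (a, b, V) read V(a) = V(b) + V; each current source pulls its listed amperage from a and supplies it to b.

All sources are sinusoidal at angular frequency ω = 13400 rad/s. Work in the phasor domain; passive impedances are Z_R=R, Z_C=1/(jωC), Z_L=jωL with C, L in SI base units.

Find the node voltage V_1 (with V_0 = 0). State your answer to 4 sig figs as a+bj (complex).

-13.30-1.403j V

MNA unknowns: 3 node voltages V₁..V_3 plus 2 source currents (V1, V2)
R1: Y=0.2421+0.000j on G[3,1]
C1: Y=0.000+1.312j on G[2,3]
I1: z[2]−=0.0162, z[3]+=0.0162
C2: Y=0.000+0.1554j on G[2,1]
I2: z[0]−=0.0455, z[2]+=0.0455
R2: Y=0.0006452+0.000j on G[2,3]
R3: Y=0.0002208+0.000j on G[1,2]
R4: Y=0.0004566+0.000j on G[1,3]
R5: Y=0.0005025+0.000j on G[0,1]
R6: Y=0.1157+0.000j on G[0,1]
R7: Y=0.002915+0.000j on G[1,2]
V1: row V0−V3=12.2, i_V1 at 0,3
V2: row V2−V1=1.48, i_V2 at 2,1
solve → V1=-13.30-1.403j, V2=-11.82-1.403j, V3=-12.20+0.000j
aux → i_V1=-1.591-0.1631j, i_V2=-1.816-0.7334j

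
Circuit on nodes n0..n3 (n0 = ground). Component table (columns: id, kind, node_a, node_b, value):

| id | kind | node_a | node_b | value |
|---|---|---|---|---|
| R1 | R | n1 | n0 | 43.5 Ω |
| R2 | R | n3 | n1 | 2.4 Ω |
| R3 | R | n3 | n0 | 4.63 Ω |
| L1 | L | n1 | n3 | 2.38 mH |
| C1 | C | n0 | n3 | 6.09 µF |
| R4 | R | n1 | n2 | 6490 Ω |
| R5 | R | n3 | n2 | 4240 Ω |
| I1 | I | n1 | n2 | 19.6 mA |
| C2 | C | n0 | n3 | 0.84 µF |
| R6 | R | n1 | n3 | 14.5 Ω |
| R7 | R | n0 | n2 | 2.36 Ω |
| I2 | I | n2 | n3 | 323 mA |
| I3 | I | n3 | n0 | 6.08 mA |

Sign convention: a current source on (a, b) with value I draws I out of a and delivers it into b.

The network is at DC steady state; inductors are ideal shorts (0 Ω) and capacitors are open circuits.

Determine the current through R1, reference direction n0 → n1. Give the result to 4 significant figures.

-0.02853 A

MNA unknowns: 3 node voltages V₁..V_3 plus 1 source current (L1)
R1: Y=0.02299 on G[1,0]
R2: Y=0.4167 on G[3,1]
R3: Y=0.2160 on G[3,0]
L1: row V1−V3=0, i_L1 at 1,3
C1: Y=0.000 on G[0,3]
R4: Y=0.0001541 on G[1,2]
R5: Y=0.0002358 on G[3,2]
I1: z[1]−=0.0196, z[2]+=0.0196
C2: Y=0.000 on G[0,3]
R6: Y=0.06897 on G[1,3]
R7: Y=0.4237 on G[0,2]
I2: z[2]−=0.323, z[3]+=0.323
I3: z[3]−=0.00608, z[0]+=0.00608
solve → V1=1.241, V2=-0.7142, V3=1.241
aux → i_L1=-0.04843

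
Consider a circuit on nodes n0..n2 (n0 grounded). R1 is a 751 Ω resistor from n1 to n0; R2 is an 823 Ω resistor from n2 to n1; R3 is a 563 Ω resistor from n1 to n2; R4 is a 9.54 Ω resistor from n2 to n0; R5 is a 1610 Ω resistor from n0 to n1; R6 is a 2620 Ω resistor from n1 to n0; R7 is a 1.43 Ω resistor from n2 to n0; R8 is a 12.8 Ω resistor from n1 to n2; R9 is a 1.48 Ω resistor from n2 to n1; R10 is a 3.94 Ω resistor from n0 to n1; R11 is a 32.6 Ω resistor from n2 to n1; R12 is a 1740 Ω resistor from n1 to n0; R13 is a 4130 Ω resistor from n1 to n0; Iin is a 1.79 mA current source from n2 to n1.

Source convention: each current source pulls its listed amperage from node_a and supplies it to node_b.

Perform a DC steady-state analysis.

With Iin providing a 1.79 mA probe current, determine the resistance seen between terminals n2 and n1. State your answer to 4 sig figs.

R_eq = 1.018 Ω

MNA unknowns: 2 node voltages V₁..V_2
R1: Y=0.001332 on G[1,0]
R2: Y=0.001215 on G[2,1]
R3: Y=0.001776 on G[1,2]
R4: Y=0.1048 on G[2,0]
R5: Y=0.0006211 on G[0,1]
R6: Y=0.0003817 on G[1,0]
R7: Y=0.6993 on G[2,0]
R8: Y=0.07812 on G[1,2]
R9: Y=0.6757 on G[2,1]
R10: Y=0.2538 on G[0,1]
R11: Y=0.03067 on G[2,1]
R12: Y=0.0005747 on G[1,0]
R13: Y=0.0002421 on G[1,0]
Iin: z[2]−=0.00179, z[1]+=0.00179
solve → V1=0.001381, V2=-0.0004413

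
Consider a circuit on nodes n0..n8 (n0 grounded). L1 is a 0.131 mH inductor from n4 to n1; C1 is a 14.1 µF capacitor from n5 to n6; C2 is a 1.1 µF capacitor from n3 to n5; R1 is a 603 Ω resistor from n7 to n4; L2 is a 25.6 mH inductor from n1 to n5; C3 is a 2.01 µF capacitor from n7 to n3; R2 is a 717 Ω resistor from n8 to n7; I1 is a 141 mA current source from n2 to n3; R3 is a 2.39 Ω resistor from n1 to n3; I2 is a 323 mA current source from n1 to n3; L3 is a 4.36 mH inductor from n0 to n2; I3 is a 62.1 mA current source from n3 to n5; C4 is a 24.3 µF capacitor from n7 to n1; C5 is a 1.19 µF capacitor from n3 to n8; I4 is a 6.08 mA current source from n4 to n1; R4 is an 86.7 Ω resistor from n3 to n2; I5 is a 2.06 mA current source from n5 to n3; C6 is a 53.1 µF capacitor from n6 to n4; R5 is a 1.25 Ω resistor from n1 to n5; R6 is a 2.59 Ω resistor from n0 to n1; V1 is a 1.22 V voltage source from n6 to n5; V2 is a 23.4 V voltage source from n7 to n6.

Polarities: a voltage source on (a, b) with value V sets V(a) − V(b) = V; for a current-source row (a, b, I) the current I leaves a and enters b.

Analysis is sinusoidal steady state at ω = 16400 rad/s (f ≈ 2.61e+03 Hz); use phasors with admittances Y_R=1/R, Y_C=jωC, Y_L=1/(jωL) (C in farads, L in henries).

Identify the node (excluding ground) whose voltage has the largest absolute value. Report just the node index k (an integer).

7

Apply KCL at each of the 8 non-ground nodes and solve the resulting linear system.
Node n1: branches {L1, L2, R3, I2, C4, I4, R5, R6} → V_1 = 0.1489-0.1814j
Node n2: branches {I1, L3, R4} → V_2 = -5.009-4.110j
Node n3: branches {C2, C3, I1, R3, I2, I3, C5, R4, I5} → V_3 = 2.232+1.963j
Node n4: branches {L1, R1, I4, C6} → V_4 = 14.32-17.17j
Node n5: branches {C1, C2, L2, I3, I5, R5, V1} → V_5 = 5.506-8.065j
Node n6: branches {C1, C6, V1, V2} → V_6 = 6.726-8.065j
Node n7: branches {R1, C3, R2, C4, V2} → V_7 = 30.13-8.065j
Node n8: branches {R2, C5} → V_8 = 1.661-0.07099j
Source currents: i(V1)=4.388-6.543j, i(V2)=-3.538-12.87j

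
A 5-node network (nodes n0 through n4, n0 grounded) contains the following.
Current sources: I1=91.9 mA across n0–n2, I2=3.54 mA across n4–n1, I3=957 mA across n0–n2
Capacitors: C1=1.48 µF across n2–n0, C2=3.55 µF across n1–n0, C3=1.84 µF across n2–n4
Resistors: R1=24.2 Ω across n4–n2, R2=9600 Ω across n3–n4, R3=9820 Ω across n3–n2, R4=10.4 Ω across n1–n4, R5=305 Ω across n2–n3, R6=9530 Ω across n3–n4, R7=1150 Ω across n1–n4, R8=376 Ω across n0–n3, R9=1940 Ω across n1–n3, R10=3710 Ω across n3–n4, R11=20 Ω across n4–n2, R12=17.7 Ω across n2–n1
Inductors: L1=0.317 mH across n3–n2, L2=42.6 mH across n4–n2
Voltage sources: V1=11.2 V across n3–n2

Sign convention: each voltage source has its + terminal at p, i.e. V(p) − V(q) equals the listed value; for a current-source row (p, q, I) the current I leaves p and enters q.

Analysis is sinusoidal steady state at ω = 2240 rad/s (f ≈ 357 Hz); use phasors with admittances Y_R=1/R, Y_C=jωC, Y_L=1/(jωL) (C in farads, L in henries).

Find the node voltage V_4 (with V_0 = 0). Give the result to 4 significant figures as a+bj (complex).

MNA unknowns: 4 node voltages V₁..V_4 plus 1 source current (V1)
I1: z[0]−=0.0919, z[2]+=0.0919
I2: z[4]−=0.00354, z[1]+=0.00354
C1: Y=0.000+0.003315j on G[2,0]
I3: z[0]−=0.957, z[2]+=0.957
R1: Y=0.04132+0.000j on G[4,2]
R2: Y=0.0001042+0.000j on G[3,4]
C2: Y=0.000+0.007952j on G[1,0]
L1: Y=0.000-1.408j on G[3,2]
L2: Y=0.000-0.01048j on G[4,2]
R3: Y=0.0001018+0.000j on G[3,2]
R4: Y=0.09615+0.000j on G[1,4]
R5: Y=0.003279+0.000j on G[2,3]
R6: Y=0.0001049+0.000j on G[3,4]
R7: Y=0.0008696+0.000j on G[1,4]
R8: Y=0.002660+0.000j on G[0,3]
C3: Y=0.000+0.004122j on G[2,4]
R9: Y=0.0005155+0.000j on G[1,3]
R10: Y=0.0002695+0.000j on G[3,4]
R11: Y=0.05000+0.000j on G[4,2]
R12: Y=0.05650+0.000j on G[2,1]
V1: row V3−V2=11.2, i_V1 at 3,2
solve → V1=17.88-85.16j, V2=24.25-83.69j, V3=35.45-83.69j, V4=21.02-84.55j
aux → i_V1=-0.1481+15.99j

21.02-84.55j V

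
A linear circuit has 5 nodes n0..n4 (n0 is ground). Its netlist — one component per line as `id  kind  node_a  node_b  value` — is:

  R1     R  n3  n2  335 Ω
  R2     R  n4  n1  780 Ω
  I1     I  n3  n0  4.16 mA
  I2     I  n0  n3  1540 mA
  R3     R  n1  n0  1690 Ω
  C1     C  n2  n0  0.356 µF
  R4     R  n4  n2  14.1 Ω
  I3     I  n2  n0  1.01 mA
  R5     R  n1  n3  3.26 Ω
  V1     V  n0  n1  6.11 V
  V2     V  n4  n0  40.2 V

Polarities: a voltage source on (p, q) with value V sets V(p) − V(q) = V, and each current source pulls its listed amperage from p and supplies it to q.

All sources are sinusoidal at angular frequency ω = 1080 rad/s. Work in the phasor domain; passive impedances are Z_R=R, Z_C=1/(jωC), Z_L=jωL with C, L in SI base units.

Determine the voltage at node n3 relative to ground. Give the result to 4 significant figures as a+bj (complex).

Apply KCL at each of the 4 non-ground nodes and solve the resulting linear system.
Node n1: branches {R2, R3, R5, V1} → V_1 = -6.110+0.000j
Node n2: branches {R1, C1, R4, I3} → V_2 = 38.53-0.2005j
Node n3: branches {R1, I1, I2, R5} → V_3 = -0.7212-0.001933j
Node n4: branches {R2, R4, V2} → V_4 = 40.20+0.000j
Source currents: i(V1)=-1.716+0.0005928j, i(V2)=-0.1776-0.01422j

-0.7212-0.001933j V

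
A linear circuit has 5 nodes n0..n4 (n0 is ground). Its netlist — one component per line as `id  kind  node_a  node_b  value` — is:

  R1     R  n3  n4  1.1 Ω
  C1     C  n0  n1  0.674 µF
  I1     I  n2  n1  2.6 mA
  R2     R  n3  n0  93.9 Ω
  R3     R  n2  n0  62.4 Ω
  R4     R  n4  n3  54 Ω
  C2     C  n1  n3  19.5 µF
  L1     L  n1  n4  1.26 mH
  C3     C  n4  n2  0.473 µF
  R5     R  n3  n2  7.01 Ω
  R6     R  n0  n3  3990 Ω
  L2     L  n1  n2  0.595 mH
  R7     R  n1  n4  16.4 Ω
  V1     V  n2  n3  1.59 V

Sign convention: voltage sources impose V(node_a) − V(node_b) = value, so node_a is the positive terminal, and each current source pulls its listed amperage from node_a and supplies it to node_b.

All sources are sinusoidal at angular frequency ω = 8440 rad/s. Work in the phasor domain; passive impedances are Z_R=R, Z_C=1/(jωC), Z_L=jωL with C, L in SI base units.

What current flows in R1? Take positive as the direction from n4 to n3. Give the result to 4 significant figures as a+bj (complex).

0.03452-0.2384j A

Apply KCL at each of the 4 non-ground nodes and solve the resulting linear system.
Node n1: branches {C1, I1, C2, L1, L2, R7} → V_1 = 0.8440-1.380j
Node n2: branches {I1, R3, C3, R5, L2, V1} → V_2 = 0.3521-0.1783j
Node n3: branches {R1, R2, R4, C2, R5, R6, V1} → V_3 = -1.238-0.1783j
Node n4: branches {R1, R4, L1, C3, R7} → V_4 = -1.200-0.4406j
Source currents: i(V1)=-0.4733-0.1013j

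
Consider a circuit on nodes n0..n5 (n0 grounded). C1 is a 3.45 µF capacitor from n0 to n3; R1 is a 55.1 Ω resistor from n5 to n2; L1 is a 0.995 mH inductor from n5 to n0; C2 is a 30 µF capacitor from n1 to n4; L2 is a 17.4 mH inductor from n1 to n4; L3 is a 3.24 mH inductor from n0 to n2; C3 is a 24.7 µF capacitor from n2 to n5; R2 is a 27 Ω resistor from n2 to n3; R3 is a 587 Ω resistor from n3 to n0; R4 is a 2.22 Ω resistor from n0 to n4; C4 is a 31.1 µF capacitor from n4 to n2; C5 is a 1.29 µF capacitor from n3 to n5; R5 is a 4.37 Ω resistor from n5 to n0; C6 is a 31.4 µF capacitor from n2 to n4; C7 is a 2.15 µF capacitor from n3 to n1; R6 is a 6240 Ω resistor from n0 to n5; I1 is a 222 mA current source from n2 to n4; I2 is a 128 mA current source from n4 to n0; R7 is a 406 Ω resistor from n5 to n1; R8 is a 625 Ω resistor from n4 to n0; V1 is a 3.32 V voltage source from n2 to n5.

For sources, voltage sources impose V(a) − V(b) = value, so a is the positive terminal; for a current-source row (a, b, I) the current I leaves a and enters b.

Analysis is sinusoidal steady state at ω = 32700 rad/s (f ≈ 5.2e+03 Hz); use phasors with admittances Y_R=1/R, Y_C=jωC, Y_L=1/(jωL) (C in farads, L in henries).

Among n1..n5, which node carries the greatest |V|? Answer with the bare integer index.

5

Apply KCL at each of the 5 non-ground nodes and solve the resulting linear system.
Node n1: branches {C2, L2, C7, R7} → V_1 = 0.8192-0.02104j
Node n2: branches {R1, L3, C3, R2, C4, C6, I1, V1} → V_2 = 0.9228-0.1630j
Node n3: branches {C1, R2, R3, C5, C7} → V_3 = -0.1822-0.2201j
Node n4: branches {C2, L2, R4, C4, C6, I1, I2, R8} → V_4 = 0.8914-0.01484j
Node n5: branches {R1, L1, C3, C5, R5, R6, R7, V1} → V_5 = -2.397-0.1630j
Source currents: i(V1)=-0.6245-2.739j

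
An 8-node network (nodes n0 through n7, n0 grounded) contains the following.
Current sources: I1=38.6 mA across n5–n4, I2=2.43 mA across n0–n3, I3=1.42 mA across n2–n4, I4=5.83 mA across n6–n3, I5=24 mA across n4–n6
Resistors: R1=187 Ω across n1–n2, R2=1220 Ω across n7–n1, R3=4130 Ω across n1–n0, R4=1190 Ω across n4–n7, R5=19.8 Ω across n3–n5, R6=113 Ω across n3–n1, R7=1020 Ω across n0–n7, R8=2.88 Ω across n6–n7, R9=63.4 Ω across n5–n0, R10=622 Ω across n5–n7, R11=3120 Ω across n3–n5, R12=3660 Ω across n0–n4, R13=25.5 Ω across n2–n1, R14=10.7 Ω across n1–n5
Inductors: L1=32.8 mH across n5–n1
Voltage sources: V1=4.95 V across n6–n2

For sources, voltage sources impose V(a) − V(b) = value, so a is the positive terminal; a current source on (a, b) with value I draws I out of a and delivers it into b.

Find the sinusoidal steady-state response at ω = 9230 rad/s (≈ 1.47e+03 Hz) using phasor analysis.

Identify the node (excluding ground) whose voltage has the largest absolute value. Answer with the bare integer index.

Apply KCL at each of the 7 non-ground nodes and solve the resulting linear system.
Node n1: branches {R1, R2, R3, R6, L1, R13, R14} → V_1 = -0.2999+0.004589j
Node n2: branches {R1, I3, R13, V1} → V_2 = -0.06904+0.004312j
Node n3: branches {I2, R5, R6, R11, I4} → V_3 = -0.2947+0.0003465j
Node n4: branches {I1, R4, I3, R12, I5} → V_4 = 18.06+0.003227j
Node n5: branches {I1, R5, R9, R10, L1, R11, R14} → V_5 = -0.4563-0.0003922j
Node n6: branches {R8, I4, I5, V1} → V_6 = 4.881+0.004312j
Node n7: branches {R2, R4, R7, R8, R10} → V_7 = 4.862+0.004277j
Source currents: i(V1)=0.01171-1.233e-05j

4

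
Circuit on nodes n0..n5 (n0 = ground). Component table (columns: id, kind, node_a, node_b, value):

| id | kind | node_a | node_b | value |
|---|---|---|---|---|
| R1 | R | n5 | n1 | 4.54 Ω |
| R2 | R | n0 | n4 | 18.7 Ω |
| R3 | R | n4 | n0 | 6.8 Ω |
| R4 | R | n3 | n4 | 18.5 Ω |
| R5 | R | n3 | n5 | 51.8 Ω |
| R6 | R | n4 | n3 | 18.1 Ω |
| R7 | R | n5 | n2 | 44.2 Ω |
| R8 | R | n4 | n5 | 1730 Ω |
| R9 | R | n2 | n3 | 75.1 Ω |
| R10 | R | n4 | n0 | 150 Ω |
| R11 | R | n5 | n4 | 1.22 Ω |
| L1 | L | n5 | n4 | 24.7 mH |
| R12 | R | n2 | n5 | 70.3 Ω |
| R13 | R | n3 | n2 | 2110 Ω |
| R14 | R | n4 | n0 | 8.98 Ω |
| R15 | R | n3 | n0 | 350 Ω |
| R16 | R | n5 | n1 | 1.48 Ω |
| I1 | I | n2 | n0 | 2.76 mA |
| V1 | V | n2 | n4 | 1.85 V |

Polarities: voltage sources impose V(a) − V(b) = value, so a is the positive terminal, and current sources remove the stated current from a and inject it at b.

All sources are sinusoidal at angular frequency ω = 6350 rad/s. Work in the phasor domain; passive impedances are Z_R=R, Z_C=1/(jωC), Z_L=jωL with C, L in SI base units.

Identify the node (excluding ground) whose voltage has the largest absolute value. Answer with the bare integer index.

2

Apply KCL at each of the 5 non-ground nodes and solve the resulting linear system.
Node n1: branches {R1, R16} → V_1 = 0.07165+0.0005968j
Node n2: branches {R7, R9, R12, R13, I1, V1} → V_2 = 1.840-7.060e-07j
Node n3: branches {R4, R5, R6, R9, R13, R15} → V_3 = 0.1765+7.872e-05j
Node n4: branches {R2, R3, R4, R6, R8, R10, R11, L1, R14, V1} → V_4 = -0.01025-7.060e-07j
Node n5: branches {R1, R5, R7, R8, R11, L1, R12, R16} → V_5 = 0.07165+0.0005968j
Source currents: i(V1)=-0.09085+2.311e-05j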